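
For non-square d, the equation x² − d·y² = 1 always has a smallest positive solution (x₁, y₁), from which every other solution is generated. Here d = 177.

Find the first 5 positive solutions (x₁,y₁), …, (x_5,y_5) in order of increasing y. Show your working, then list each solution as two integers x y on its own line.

√177 → a₀=13, period (3,3,2,8,2,3,3,26); ℓ=8 even so k=7
i=0: a=13 ⇒ p=13, q=1
…
i=2: a=3 ⇒ p=133, q=10
i=3: a=2 ⇒ p=306, q=23
…
i=6: a=3 ⇒ p=18985, q=1427
i=7: a=3 ⇒ p=62423, q=4692
(x₁, y₁) = (62423, 4692);  62423² − 177·4692² = 1 ✓
n=2: (62423,4692)∘(62423,4692) = (62423·62423+177·4692·4692, 62423·4692+4692·62423) = (7793261857,585777432)
n=3: (7793261857,585777432)∘(62423,4692) = (62423·7793261857+177·4692·585777432, 62423·585777432+4692·7793261857) = (972957569736599,73131969270780)
n=4: (972957569736599,73131969270780)∘(62423,4692) = (62423·972957569736599+177·4692·73131969270780, 62423·73131969270780+4692·972957569736599) = (121469860743542176897,9130233834994022448)
n=5: (121469860743542176897,9130233834994022448)∘(62423,4692) = (62423·121469860743542176897+177·4692·9130233834994022448, 62423·9130233834994022448+4692·121469860743542176897) = (15165026233415309047146263,1139873173290531757272228)

62423 4692
7793261857 585777432
972957569736599 73131969270780
121469860743542176897 9130233834994022448
15165026233415309047146263 1139873173290531757272228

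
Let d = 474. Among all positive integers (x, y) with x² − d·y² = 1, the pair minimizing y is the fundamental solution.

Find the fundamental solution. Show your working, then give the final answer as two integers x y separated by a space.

√474 → a₀=21, period (1,3,2,1,1,…,3,1,42); ℓ=14 even so k=13
k=0  a_k=21  p_k/q_k = 21/1
…
k=4  a_k=1  p_k/q_k = 283/13
…
k=6  a_k=1  p_k/q_k = 762/35
…
k=8  a_k=1  p_k/q_k = 5813/267
…
k=10  a_k=1  p_k/q_k = 16677/766
…
k=12  a_k=3  p_k/q_k = 149331/6859
k=13  a_k=1  p_k/q_k = 193549/8890
(x₁, y₁) = (193549, 8890);  193549² − 474·8890² = 1 ✓

193549 8890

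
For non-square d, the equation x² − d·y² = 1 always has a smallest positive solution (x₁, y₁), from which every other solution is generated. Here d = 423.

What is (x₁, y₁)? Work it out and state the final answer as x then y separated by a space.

[20; 1,1,3,4,3,1,1,40] for √423; ℓ=8 ⇒ convergent index 7
i=0: a=20 ⇒ p=20, q=1
i=1: a=1 ⇒ p=21, q=1
i=2: a=1 ⇒ p=41, q=2
i=3: a=3 ⇒ p=144, q=7
…
i=5: a=3 ⇒ p=1995, q=97
i=6: a=1 ⇒ p=2612, q=127
i=7: a=1 ⇒ p=4607, q=224
fundamental: x₁=4607, y₁=224  (since 21224449 − 423·50176 = 1)

4607 224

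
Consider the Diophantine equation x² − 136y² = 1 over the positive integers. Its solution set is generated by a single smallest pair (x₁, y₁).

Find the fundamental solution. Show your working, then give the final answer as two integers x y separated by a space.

d=136: √d = [11; 1,1,1,22] (ℓ=4, even), read p_3/q_3
a_0=11:  p_0=11·1+0=11,  q_0=11·0+1=1
a_1=1:  p_1=1·11+1=12,  q_1=1·1+0=1
a_2=1:  p_2=1·12+11=23,  q_2=1·1+1=2
a_3=1:  p_3=1·23+12=35,  q_3=1·2+1=3
fundamental: x₁=35, y₁=3  (since 1225 − 136·9 = 1)

35 3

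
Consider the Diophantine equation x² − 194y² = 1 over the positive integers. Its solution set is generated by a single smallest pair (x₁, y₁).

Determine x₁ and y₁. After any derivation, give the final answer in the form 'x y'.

d=194: √d = [13; 1,12,1,26] (ℓ=4, even), read p_3/q_3
a_0=13:  p_0=13·1+0=13,  q_0=13·0+1=1
a_1=1:  p_1=1·13+1=14,  q_1=1·1+0=1
a_2=12:  p_2=12·14+13=181,  q_2=12·1+1=13
a_3=1:  p_3=1·181+14=195,  q_3=1·13+1=14
→ (195, 14).  Check: 195²=38025, 194·14²=38024, difference 1.

195 14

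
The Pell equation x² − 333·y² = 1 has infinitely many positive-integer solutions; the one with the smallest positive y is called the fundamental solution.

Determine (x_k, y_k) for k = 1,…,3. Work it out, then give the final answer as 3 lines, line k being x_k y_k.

d=333: √d = [18; 4,36] (ℓ=2, even), read p_1/q_1
a_0=18:  p_0=18·1+0=18,  q_0=18·0+1=1
a_1=4:  p_1=4·18+1=73,  q_1=4·1+0=4
(x₁, y₁) = (73, 4);  73² − 333·4² = 1 ✓
(x_2, y_2) = (73·73 + 333·4·4, 73·4 + 4·73) = (10657, 584)
(x_3, y_3) = (73·10657 + 333·4·584, 73·584 + 4·10657) = (1555849, 85260)

73 4
10657 584
1555849 85260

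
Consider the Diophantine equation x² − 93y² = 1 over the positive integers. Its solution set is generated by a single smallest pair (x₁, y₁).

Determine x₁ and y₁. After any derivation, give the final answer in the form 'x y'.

12151 1260

√93 = [9; 1,1,1,4,6,4,1,1,1,18, …], period ℓ=10 (even) → k=9
a_0=9:  p_0=9·1+0=9,  q_0=9·0+1=1
a_1=1:  p_1=1·9+1=10,  q_1=1·1+0=1
a_2=1:  p_2=1·10+9=19,  q_2=1·1+1=2
a_3=1:  p_3=1·19+10=29,  q_3=1·2+1=3
a_4=4:  p_4=4·29+19=135,  q_4=4·3+2=14
a_5=6:  p_5=6·135+29=839,  q_5=6·14+3=87
…
a_8=1:  p_8=1·4330+3491=7821,  q_8=1·449+362=811
a_9=1:  p_9=1·7821+4330=12151,  q_9=1·811+449=1260
fundamental: x₁=12151, y₁=1260  (since 147646801 − 93·1587600 = 1)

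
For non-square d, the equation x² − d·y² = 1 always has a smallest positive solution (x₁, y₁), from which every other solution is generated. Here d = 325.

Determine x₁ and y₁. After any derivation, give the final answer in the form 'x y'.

649 36

d=325: √d = [18; 36] (ℓ=1, odd), read p_1/q_1
i=0: a=18 ⇒ p=18, q=1
i=1: a=36 ⇒ p=649, q=36
fundamental: x₁=649, y₁=36  (since 421201 − 325·1296 = 1)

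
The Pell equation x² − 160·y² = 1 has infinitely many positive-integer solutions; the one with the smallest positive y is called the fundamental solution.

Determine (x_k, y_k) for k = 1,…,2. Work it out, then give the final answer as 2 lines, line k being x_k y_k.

√160 → a₀=12, period (1,1,1,5,1,1,1,24); ℓ=8 even so k=7
k=0  a_k=12  p_k/q_k = 12/1
k=1  a_k=1  p_k/q_k = 13/1
k=2  a_k=1  p_k/q_k = 25/2
k=3  a_k=1  p_k/q_k = 38/3
k=4  a_k=5  p_k/q_k = 215/17
k=5  a_k=1  p_k/q_k = 253/20
k=6  a_k=1  p_k/q_k = 468/37
k=7  a_k=1  p_k/q_k = 721/57
fundamental: x₁=721, y₁=57  (since 519841 − 160·3249 = 1)
(x_2, y_2) = (721·721 + 160·57·57, 721·57 + 57·721) = (1039681, 82194)

721 57
1039681 82194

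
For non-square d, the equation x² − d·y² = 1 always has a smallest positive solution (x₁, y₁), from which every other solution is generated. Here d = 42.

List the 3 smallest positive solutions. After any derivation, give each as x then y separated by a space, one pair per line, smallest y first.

√42 → a₀=6, period (2,12); ℓ=2 even so k=1
a_0=6:  p_0=6·1+0=6,  q_0=6·0+1=1
a_1=2:  p_1=2·6+1=13,  q_1=2·1+0=2
(x₁, y₁) = (13, 2);  13² − 42·2² = 1 ✓
n=2: (13,2)∘(13,2) = (13·13+42·2·2, 13·2+2·13) = (337,52)
n=3: (337,52)∘(13,2) = (13·337+42·2·52, 13·52+2·337) = (8749,1350)

13 2
337 52
8749 1350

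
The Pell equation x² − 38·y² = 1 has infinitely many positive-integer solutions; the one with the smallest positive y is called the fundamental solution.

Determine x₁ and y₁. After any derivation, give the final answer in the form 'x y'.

√38 = [6; 6,12, …], period ℓ=2 (even) → k=1
a_0=6:  p_0=6·1+0=6,  q_0=6·0+1=1
a_1=6:  p_1=6·6+1=37,  q_1=6·1+0=6
→ (37, 6).  Check: 37²=1369, 38·6²=1368, difference 1.

37 6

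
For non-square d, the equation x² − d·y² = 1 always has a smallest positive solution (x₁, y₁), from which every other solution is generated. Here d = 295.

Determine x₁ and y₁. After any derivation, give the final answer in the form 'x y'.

2024999 117900

√295 → a₀=17, period (5,1,2,3,2,6,2,3,2,1,5,34); ℓ=12 even so k=11
i=0: a=17 ⇒ p=17, q=1
i=1: a=5 ⇒ p=86, q=5
…
i=3: a=2 ⇒ p=292, q=17
i=4: a=3 ⇒ p=979, q=57
i=5: a=2 ⇒ p=2250, q=131
i=6: a=6 ⇒ p=14479, q=843
i=7: a=2 ⇒ p=31208, q=1817
…
i=10: a=1 ⇒ p=355517, q=20699
i=11: a=5 ⇒ p=2024999, q=117900
(x₁, y₁) = (2024999, 117900);  2024999² − 295·117900² = 1 ✓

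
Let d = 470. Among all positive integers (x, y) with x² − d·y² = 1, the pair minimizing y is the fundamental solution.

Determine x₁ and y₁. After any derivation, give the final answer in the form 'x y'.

√470 → a₀=21, period (1,2,8,2,1,42); ℓ=6 even so k=5
k=0  a_k=21  p_k/q_k = 21/1
…
k=2  a_k=2  p_k/q_k = 65/3
k=3  a_k=8  p_k/q_k = 542/25
k=4  a_k=2  p_k/q_k = 1149/53
k=5  a_k=1  p_k/q_k = 1691/78
fundamental: x₁=1691, y₁=78  (since 2859481 − 470·6084 = 1)

1691 78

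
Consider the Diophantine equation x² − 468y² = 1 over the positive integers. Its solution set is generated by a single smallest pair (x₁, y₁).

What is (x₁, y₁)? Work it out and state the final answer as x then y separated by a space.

649 30

d=468: √d = [21; 1,1,1,2,1,1,1,42] (ℓ=8, even), read p_7/q_7
step 0: (21, 1)  from 21·(1,0) + (0,1)
step 1: (22, 1)  from 1·(21,1) + (1,0)
step 2: (43, 2)  from 1·(22,1) + (21,1)
step 3: (65, 3)  from 1·(43,2) + (22,1)
…
step 5: (238, 11)  from 1·(173,8) + (65,3)
step 6: (411, 19)  from 1·(238,11) + (173,8)
step 7: (649, 30)  from 1·(411,19) + (238,11)
→ (649, 30).  Check: 649²=421201, 468·30²=421200, difference 1.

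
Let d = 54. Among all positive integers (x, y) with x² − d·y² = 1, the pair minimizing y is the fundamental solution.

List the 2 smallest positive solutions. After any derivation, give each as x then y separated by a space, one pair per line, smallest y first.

485 66
470449 64020

[7; 2,1,6,1,2,14] for √54; ℓ=6 ⇒ convergent index 5
a_0=7:  p_0=7·1+0=7,  q_0=7·0+1=1
…
a_4=1:  p_4=1·147+22=169,  q_4=1·20+3=23
a_5=2:  p_5=2·169+147=485,  q_5=2·23+20=66
(x₁, y₁) = (485, 66);  485² − 54·66² = 1 ✓
(x_2, y_2) = (485·485 + 54·66·66, 485·66 + 66·485) = (470449, 64020)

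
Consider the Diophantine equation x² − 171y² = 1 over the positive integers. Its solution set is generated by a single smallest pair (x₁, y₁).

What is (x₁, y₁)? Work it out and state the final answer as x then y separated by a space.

170 13

√171 → a₀=13, period (13,26); ℓ=2 even so k=1
step 0: (13, 1)  from 13·(1,0) + (0,1)
step 1: (170, 13)  from 13·(13,1) + (1,0)
(x₁, y₁) = (170, 13);  170² − 171·13² = 1 ✓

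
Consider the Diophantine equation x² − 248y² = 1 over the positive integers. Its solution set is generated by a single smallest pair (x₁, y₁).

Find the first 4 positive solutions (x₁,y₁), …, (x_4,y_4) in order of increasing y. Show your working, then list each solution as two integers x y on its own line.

63 4
7937 504
999999 63500
125991937 8000496

√248 → a₀=15, period (1,2,1,30); ℓ=4 even so k=3
i=0: a=15 ⇒ p=15, q=1
i=1: a=1 ⇒ p=16, q=1
i=2: a=2 ⇒ p=47, q=3
i=3: a=1 ⇒ p=63, q=4
→ (63, 4).  Check: 63²=3969, 248·4²=3968, difference 1.
(x_2, y_2) = (63·63 + 248·4·4, 63·4 + 4·63) = (7937, 504)
(x_3, y_3) = (63·7937 + 248·4·504, 63·504 + 4·7937) = (999999, 63500)
(x_4, y_4) = (63·999999 + 248·4·63500, 63·63500 + 4·999999) = (125991937, 8000496)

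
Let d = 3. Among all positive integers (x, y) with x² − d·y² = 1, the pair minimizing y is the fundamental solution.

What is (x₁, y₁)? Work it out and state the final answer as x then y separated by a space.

[1; 1,2] for √3; ℓ=2 ⇒ convergent index 1
k=0  a_k=1  p_k/q_k = 1/1
k=1  a_k=1  p_k/q_k = 2/1
fundamental: x₁=2, y₁=1  (since 4 − 3·1 = 1)

2 1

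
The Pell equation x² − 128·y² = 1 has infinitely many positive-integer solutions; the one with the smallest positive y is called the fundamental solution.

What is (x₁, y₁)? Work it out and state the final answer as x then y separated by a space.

√128 = [11; 3,5,3,22, …], period ℓ=4 (even) → k=3
k=0  a_k=11  p_k/q_k = 11/1
k=1  a_k=3  p_k/q_k = 34/3
k=2  a_k=5  p_k/q_k = 181/16
k=3  a_k=3  p_k/q_k = 577/51
(x₁, y₁) = (577, 51);  577² − 128·51² = 1 ✓

577 51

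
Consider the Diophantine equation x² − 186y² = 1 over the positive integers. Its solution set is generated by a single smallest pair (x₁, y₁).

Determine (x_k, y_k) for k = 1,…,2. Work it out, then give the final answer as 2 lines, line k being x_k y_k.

7501 550
112530001 8251100

d=186: √d = [13; 1,1,1,3,4,3,1,1,1,26] (ℓ=10, even), read p_9/q_9
a_0=13:  p_0=13·1+0=13,  q_0=13·0+1=1
a_1=1:  p_1=1·13+1=14,  q_1=1·1+0=1
a_2=1:  p_2=1·14+13=27,  q_2=1·1+1=2
a_3=1:  p_3=1·27+14=41,  q_3=1·2+1=3
…
a_5=4:  p_5=4·150+41=641,  q_5=4·11+3=47
a_6=3:  p_6=3·641+150=2073,  q_6=3·47+11=152
…
a_8=1:  p_8=1·2714+2073=4787,  q_8=1·199+152=351
a_9=1:  p_9=1·4787+2714=7501,  q_9=1·351+199=550
→ (7501, 550).  Check: 7501²=56265001, 186·550²=56265000, difference 1.
(x_2, y_2) = (7501·7501 + 186·550·550, 7501·550 + 550·7501) = (112530001, 8251100)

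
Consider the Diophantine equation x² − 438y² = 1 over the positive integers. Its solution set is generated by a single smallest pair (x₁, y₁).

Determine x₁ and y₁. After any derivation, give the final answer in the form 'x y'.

√438 = [20; 1,12,1,40, …], period ℓ=4 (even) → k=3
a_0=20:  p_0=20·1+0=20,  q_0=20·0+1=1
a_1=1:  p_1=1·20+1=21,  q_1=1·1+0=1
a_2=12:  p_2=12·21+20=272,  q_2=12·1+1=13
a_3=1:  p_3=1·272+21=293,  q_3=1·13+1=14
fundamental: x₁=293, y₁=14  (since 85849 − 438·196 = 1)

293 14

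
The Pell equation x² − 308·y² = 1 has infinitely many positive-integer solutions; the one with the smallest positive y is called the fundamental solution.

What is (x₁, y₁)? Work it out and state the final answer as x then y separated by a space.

351 20

√308 = [17; 1,1,4,1,1,34, …], period ℓ=6 (even) → k=5
k=0  a_k=17  p_k/q_k = 17/1
k=1  a_k=1  p_k/q_k = 18/1
k=2  a_k=1  p_k/q_k = 35/2
k=3  a_k=4  p_k/q_k = 158/9
k=4  a_k=1  p_k/q_k = 193/11
k=5  a_k=1  p_k/q_k = 351/20
(x₁, y₁) = (351, 20);  351² − 308·20² = 1 ✓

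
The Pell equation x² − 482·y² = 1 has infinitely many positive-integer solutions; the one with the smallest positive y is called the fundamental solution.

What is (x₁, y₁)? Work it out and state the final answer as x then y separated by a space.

d=482: √d = [21; 1,20,1,42] (ℓ=4, even), read p_3/q_3
k=0  a_k=21  p_k/q_k = 21/1
k=1  a_k=1  p_k/q_k = 22/1
k=2  a_k=20  p_k/q_k = 461/21
k=3  a_k=1  p_k/q_k = 483/22
→ (483, 22).  Check: 483²=233289, 482·22²=233288, difference 1.

483 22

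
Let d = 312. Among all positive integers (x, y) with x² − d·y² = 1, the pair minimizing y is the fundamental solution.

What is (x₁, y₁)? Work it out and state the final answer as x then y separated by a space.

53 3

√312 = [17; 1,1,1,34, …], period ℓ=4 (even) → k=3
step 0: (17, 1)  from 17·(1,0) + (0,1)
step 1: (18, 1)  from 1·(17,1) + (1,0)
step 2: (35, 2)  from 1·(18,1) + (17,1)
step 3: (53, 3)  from 1·(35,2) + (18,1)
→ (53, 3).  Check: 53²=2809, 312·3²=2808, difference 1.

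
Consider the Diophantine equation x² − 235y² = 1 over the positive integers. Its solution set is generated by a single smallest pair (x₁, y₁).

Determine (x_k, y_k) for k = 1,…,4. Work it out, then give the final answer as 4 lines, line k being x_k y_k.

46 3
4231 276
389206 25389
35802721 2335512

√235 = [15; 3,30, …], period ℓ=2 (even) → k=1
i=0: a=15 ⇒ p=15, q=1
i=1: a=3 ⇒ p=46, q=3
→ (46, 3).  Check: 46²=2116, 235·3²=2115, difference 1.
(x_2, y_2) = (46·46 + 235·3·3, 46·3 + 3·46) = (4231, 276)
(x_3, y_3) = (46·4231 + 235·3·276, 46·276 + 3·4231) = (389206, 25389)
(x_4, y_4) = (46·389206 + 235·3·25389, 46·25389 + 3·389206) = (35802721, 2335512)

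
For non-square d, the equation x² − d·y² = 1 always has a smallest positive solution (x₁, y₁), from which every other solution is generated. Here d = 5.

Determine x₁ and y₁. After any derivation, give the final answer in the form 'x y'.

9 4

√5 = [2; 4, …], period ℓ=1 (odd) → k=1
i=0: a=2 ⇒ p=2, q=1
i=1: a=4 ⇒ p=9, q=4
→ (9, 4).  Check: 9²=81, 5·4²=80, difference 1.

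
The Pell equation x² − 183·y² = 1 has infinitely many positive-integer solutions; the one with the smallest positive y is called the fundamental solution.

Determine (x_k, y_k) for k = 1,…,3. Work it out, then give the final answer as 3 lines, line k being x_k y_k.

487 36
474337 35064
462003751 34152300

√183 = [13; 1,1,8,1,1,26, …], period ℓ=6 (even) → k=5
a_0=13:  p_0=13·1+0=13,  q_0=13·0+1=1
…
a_4=1:  p_4=1·230+27=257,  q_4=1·17+2=19
a_5=1:  p_5=1·257+230=487,  q_5=1·19+17=36
(x₁, y₁) = (487, 36);  487² − 183·36² = 1 ✓
(x_2, y_2) = (487·487 + 183·36·36, 487·36 + 36·487) = (474337, 35064)
(x_3, y_3) = (487·474337 + 183·36·35064, 487·35064 + 36·474337) = (462003751, 34152300)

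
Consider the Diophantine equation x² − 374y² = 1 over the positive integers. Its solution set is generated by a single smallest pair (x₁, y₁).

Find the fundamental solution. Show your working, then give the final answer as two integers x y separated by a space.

3365 174

d=374: √d = [19; 2,1,18,1,2,38] (ℓ=6, even), read p_5/q_5
a_0=19:  p_0=19·1+0=19,  q_0=19·0+1=1
a_1=2:  p_1=2·19+1=39,  q_1=2·1+0=2
…
a_4=1:  p_4=1·1083+58=1141,  q_4=1·56+3=59
a_5=2:  p_5=2·1141+1083=3365,  q_5=2·59+56=174
fundamental: x₁=3365, y₁=174  (since 11323225 − 374·30276 = 1)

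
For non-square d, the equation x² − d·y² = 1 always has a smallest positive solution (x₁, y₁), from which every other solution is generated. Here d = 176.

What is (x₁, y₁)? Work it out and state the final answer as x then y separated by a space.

199 15

√176 → a₀=13, period (3,1,3,26); ℓ=4 even so k=3
a_0=13:  p_0=13·1+0=13,  q_0=13·0+1=1
a_1=3:  p_1=3·13+1=40,  q_1=3·1+0=3
a_2=1:  p_2=1·40+13=53,  q_2=1·3+1=4
a_3=3:  p_3=3·53+40=199,  q_3=3·4+3=15
(x₁, y₁) = (199, 15);  199² − 176·15² = 1 ✓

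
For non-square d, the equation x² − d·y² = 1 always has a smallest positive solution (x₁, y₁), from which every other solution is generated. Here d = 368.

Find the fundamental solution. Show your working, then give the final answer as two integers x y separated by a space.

1151 60

√368 → a₀=19, period (5,2,5,38); ℓ=4 even so k=3
step 0: (19, 1)  from 19·(1,0) + (0,1)
step 1: (96, 5)  from 5·(19,1) + (1,0)
step 2: (211, 11)  from 2·(96,5) + (19,1)
step 3: (1151, 60)  from 5·(211,11) + (96,5)
→ (1151, 60).  Check: 1151²=1324801, 368·60²=1324800, difference 1.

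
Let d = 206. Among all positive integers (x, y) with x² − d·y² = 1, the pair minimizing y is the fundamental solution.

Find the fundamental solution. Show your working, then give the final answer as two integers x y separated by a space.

√206 = [14; 2,1,5,14,5,1,2,28, …], period ℓ=8 (even) → k=7
a_0=14:  p_0=14·1+0=14,  q_0=14·0+1=1
…
a_2=1:  p_2=1·29+14=43,  q_2=1·2+1=3
…
a_4=14:  p_4=14·244+43=3459,  q_4=14·17+3=241
…
a_6=1:  p_6=1·17539+3459=20998,  q_6=1·1222+241=1463
a_7=2:  p_7=2·20998+17539=59535,  q_7=2·1463+1222=4148
(x₁, y₁) = (59535, 4148);  59535² − 206·4148² = 1 ✓

59535 4148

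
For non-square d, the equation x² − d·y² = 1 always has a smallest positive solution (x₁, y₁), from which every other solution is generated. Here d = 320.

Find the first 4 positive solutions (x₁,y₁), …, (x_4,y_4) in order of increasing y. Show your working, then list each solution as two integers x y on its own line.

161 9
51841 2898
16692641 933147
5374978561 300470436

√320 = [17; 1,7,1,34, …], period ℓ=4 (even) → k=3
a_0=17:  p_0=17·1+0=17,  q_0=17·0+1=1
a_1=1:  p_1=1·17+1=18,  q_1=1·1+0=1
a_2=7:  p_2=7·18+17=143,  q_2=7·1+1=8
a_3=1:  p_3=1·143+18=161,  q_3=1·8+1=9
fundamental: x₁=161, y₁=9  (since 25921 − 320·81 = 1)
n=2: (161,9)∘(161,9) = (161·161+320·9·9, 161·9+9·161) = (51841,2898)
n=3: (51841,2898)∘(161,9) = (161·51841+320·9·2898, 161·2898+9·51841) = (16692641,933147)
n=4: (16692641,933147)∘(161,9) = (161·16692641+320·9·933147, 161·933147+9·16692641) = (5374978561,300470436)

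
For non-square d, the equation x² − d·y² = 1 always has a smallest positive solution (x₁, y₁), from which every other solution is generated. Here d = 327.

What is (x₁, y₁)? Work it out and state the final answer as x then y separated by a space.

217 12

√327 = [18; 12,36, …], period ℓ=2 (even) → k=1
k=0  a_k=18  p_k/q_k = 18/1
k=1  a_k=12  p_k/q_k = 217/12
fundamental: x₁=217, y₁=12  (since 47089 − 327·144 = 1)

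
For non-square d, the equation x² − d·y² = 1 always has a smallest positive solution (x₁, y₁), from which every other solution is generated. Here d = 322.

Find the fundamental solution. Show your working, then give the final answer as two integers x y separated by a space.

323 18

√322 = [17; 1,16,1,34, …], period ℓ=4 (even) → k=3
k=0  a_k=17  p_k/q_k = 17/1
…
k=2  a_k=16  p_k/q_k = 305/17
k=3  a_k=1  p_k/q_k = 323/18
→ (323, 18).  Check: 323²=104329, 322·18²=104328, difference 1.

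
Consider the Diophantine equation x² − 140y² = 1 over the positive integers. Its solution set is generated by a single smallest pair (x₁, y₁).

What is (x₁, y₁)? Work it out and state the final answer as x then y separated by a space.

√140 → a₀=11, period (1,4,1,22); ℓ=4 even so k=3
k=0  a_k=11  p_k/q_k = 11/1
k=1  a_k=1  p_k/q_k = 12/1
k=2  a_k=4  p_k/q_k = 59/5
k=3  a_k=1  p_k/q_k = 71/6
fundamental: x₁=71, y₁=6  (since 5041 − 140·36 = 1)

71 6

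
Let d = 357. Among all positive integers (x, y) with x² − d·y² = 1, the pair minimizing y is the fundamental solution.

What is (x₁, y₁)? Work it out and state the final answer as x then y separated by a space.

3401 180

√357 → a₀=18, period (1,8,2,8,1,36); ℓ=6 even so k=5
k=0  a_k=18  p_k/q_k = 18/1
…
k=2  a_k=8  p_k/q_k = 170/9
…
k=4  a_k=8  p_k/q_k = 3042/161
k=5  a_k=1  p_k/q_k = 3401/180
→ (3401, 180).  Check: 3401²=11566801, 357·180²=11566800, difference 1.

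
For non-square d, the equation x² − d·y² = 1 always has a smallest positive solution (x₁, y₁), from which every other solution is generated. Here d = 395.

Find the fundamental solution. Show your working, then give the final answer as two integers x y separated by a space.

√395 = [19; 1,6,1,38, …], period ℓ=4 (even) → k=3
i=0: a=19 ⇒ p=19, q=1
i=1: a=1 ⇒ p=20, q=1
i=2: a=6 ⇒ p=139, q=7
i=3: a=1 ⇒ p=159, q=8
(x₁, y₁) = (159, 8);  159² − 395·8² = 1 ✓

159 8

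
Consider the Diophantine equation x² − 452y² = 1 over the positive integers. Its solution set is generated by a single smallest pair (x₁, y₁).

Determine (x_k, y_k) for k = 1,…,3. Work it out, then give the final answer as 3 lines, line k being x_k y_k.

1204353 56648
2900932297217 136448377488
6987493029899166849 328664025545553880

d=452: √d = [21; 3,1,5,3,10,3,5,1,3,42] (ℓ=10, even), read p_9/q_9
step 0: (21, 1)  from 21·(1,0) + (0,1)
step 1: (64, 3)  from 3·(21,1) + (1,0)
step 2: (85, 4)  from 1·(64,3) + (21,1)
step 3: (489, 23)  from 5·(85,4) + (64,3)
step 4: (1552, 73)  from 3·(489,23) + (85,4)
step 5: (16009, 753)  from 10·(1552,73) + (489,23)
step 6: (49579, 2332)  from 3·(16009,753) + (1552,73)
…
step 8: (313483, 14745)  from 1·(263904,12413) + (49579,2332)
step 9: (1204353, 56648)  from 3·(313483,14745) + (263904,12413)
(x₁, y₁) = (1204353, 56648);  1204353² − 452·56648² = 1 ✓
n=2: (1204353,56648)∘(1204353,56648) = (1204353·1204353+452·56648·56648, 1204353·56648+56648·1204353) = (2900932297217,136448377488)
n=3: (2900932297217,136448377488)∘(1204353,56648) = (1204353·2900932297217+452·56648·136448377488, 1204353·136448377488+56648·2900932297217) = (6987493029899166849,328664025545553880)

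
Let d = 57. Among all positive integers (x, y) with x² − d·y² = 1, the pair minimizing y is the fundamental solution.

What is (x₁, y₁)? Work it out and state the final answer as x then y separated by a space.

151 20

[7; 1,1,4,1,1,14] for √57; ℓ=6 ⇒ convergent index 5
a_0=7:  p_0=7·1+0=7,  q_0=7·0+1=1
a_1=1:  p_1=1·7+1=8,  q_1=1·1+0=1
…
a_3=4:  p_3=4·15+8=68,  q_3=4·2+1=9
a_4=1:  p_4=1·68+15=83,  q_4=1·9+2=11
a_5=1:  p_5=1·83+68=151,  q_5=1·11+9=20
fundamental: x₁=151, y₁=20  (since 22801 − 57·400 = 1)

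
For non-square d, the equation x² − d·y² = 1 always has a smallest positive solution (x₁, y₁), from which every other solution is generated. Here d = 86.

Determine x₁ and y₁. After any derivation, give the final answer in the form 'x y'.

10405 1122

√86 → a₀=9, period (3,1,1,1,8,1,1,1,3,18); ℓ=10 even so k=9
step 0: (9, 1)  from 9·(1,0) + (0,1)
step 1: (28, 3)  from 3·(9,1) + (1,0)
…
step 3: (65, 7)  from 1·(37,4) + (28,3)
step 4: (102, 11)  from 1·(65,7) + (37,4)
step 5: (881, 95)  from 8·(102,11) + (65,7)
step 6: (983, 106)  from 1·(881,95) + (102,11)
step 7: (1864, 201)  from 1·(983,106) + (881,95)
step 8: (2847, 307)  from 1·(1864,201) + (983,106)
step 9: (10405, 1122)  from 3·(2847,307) + (1864,201)
fundamental: x₁=10405, y₁=1122  (since 108264025 − 86·1258884 = 1)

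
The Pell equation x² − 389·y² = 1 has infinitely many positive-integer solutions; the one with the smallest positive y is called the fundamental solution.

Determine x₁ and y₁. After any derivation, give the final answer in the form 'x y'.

3287049 166660

√389 = [19; 1,2,1,1,1,1,2,1,38, …], period ℓ=9 (odd) → k=17
step 0: (19, 1)  from 19·(1,0) + (0,1)
…
step 2: (59, 3)  from 2·(20,1) + (19,1)
step 3: (79, 4)  from 1·(59,3) + (20,1)
step 4: (138, 7)  from 1·(79,4) + (59,3)
step 5: (217, 11)  from 1·(138,7) + (79,4)
step 6: (355, 18)  from 1·(217,11) + (138,7)
step 7: (927, 47)  from 2·(355,18) + (217,11)
…
step 9: (49643, 2517)  from 38·(1282,65) + (927,47)
…
step 11: (151493, 7681)  from 2·(50925,2582) + (49643,2517)
step 12: (202418, 10263)  from 1·(151493,7681) + (50925,2582)
step 13: (353911, 17944)  from 1·(202418,10263) + (151493,7681)
…
step 15: (910240, 46151)  from 1·(556329,28207) + (353911,17944)
step 16: (2376809, 120509)  from 2·(910240,46151) + (556329,28207)
step 17: (3287049, 166660)  from 1·(2376809,120509) + (910240,46151)
(x₁, y₁) = (3287049, 166660);  3287049² − 389·166660² = 1 ✓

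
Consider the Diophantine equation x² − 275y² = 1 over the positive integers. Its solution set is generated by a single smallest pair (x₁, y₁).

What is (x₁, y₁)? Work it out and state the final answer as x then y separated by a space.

[16; 1,1,2,1,1,32] for √275; ℓ=6 ⇒ convergent index 5
step 0: (16, 1)  from 16·(1,0) + (0,1)
step 1: (17, 1)  from 1·(16,1) + (1,0)
…
step 4: (116, 7)  from 1·(83,5) + (33,2)
step 5: (199, 12)  from 1·(116,7) + (83,5)
(x₁, y₁) = (199, 12);  199² − 275·12² = 1 ✓

199 12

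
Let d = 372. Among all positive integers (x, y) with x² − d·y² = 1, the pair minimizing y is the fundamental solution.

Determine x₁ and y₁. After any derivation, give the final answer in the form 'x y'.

[19; 3,2,12,2,3,38] for √372; ℓ=6 ⇒ convergent index 5
i=0: a=19 ⇒ p=19, q=1
…
i=4: a=2 ⇒ p=3491, q=181
i=5: a=3 ⇒ p=12151, q=630
→ (12151, 630).  Check: 12151²=147646801, 372·630²=147646800, difference 1.

12151 630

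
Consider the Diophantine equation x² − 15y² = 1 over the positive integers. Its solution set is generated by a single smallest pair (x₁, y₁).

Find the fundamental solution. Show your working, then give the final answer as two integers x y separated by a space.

d=15: √d = [3; 1,6] (ℓ=2, even), read p_1/q_1
a_0=3:  p_0=3·1+0=3,  q_0=3·0+1=1
a_1=1:  p_1=1·3+1=4,  q_1=1·1+0=1
(x₁, y₁) = (4, 1);  4² − 15·1² = 1 ✓

4 1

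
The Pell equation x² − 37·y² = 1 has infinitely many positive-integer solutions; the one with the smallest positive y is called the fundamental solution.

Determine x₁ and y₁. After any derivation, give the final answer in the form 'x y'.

√37 = [6; 12, …], period ℓ=1 (odd) → k=1
k=0  a_k=6  p_k/q_k = 6/1
k=1  a_k=12  p_k/q_k = 73/12
(x₁, y₁) = (73, 12);  73² − 37·12² = 1 ✓

73 12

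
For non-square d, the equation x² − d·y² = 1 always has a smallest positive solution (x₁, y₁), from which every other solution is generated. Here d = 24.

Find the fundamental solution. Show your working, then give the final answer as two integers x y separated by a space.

5 1

√24 = [4; 1,8, …], period ℓ=2 (even) → k=1
k=0  a_k=4  p_k/q_k = 4/1
k=1  a_k=1  p_k/q_k = 5/1
→ (5, 1).  Check: 5²=25, 24·1²=24, difference 1.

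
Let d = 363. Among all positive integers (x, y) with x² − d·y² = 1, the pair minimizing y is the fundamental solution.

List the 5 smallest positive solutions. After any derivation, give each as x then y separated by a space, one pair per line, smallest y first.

362 19
262087 13756
189750626 9959325
137379191137 7210537544
99462344632562 5220419222531

√363 = [19; 19,38, …], period ℓ=2 (even) → k=1
a_0=19:  p_0=19·1+0=19,  q_0=19·0+1=1
a_1=19:  p_1=19·19+1=362,  q_1=19·1+0=19
fundamental: x₁=362, y₁=19  (since 131044 − 363·361 = 1)
(x_2, y_2) = (362·362 + 363·19·19, 362·19 + 19·362) = (262087, 13756)
(x_3, y_3) = (362·262087 + 363·19·13756, 362·13756 + 19·262087) = (189750626, 9959325)
(x_4, y_4) = (362·189750626 + 363·19·9959325, 362·9959325 + 19·189750626) = (137379191137, 7210537544)
(x_5, y_5) = (362·137379191137 + 363·19·7210537544, 362·7210537544 + 19·137379191137) = (99462344632562, 5220419222531)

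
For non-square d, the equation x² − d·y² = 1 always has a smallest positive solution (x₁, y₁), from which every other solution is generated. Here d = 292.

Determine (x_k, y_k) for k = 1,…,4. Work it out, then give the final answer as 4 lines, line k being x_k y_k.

2281249 133500
10408194000001 609093483000
47487364308614281249 2778987798000400500
216661004683313632776000001 12679126270400622186966000

√292 → a₀=17, period (11,2,1,3,8,3,1,2,11,34); ℓ=10 even so k=9
k=0  a_k=17  p_k/q_k = 17/1
k=1  a_k=11  p_k/q_k = 188/11
…
k=5  a_k=8  p_k/q_k = 17669/1034
k=6  a_k=3  p_k/q_k = 55143/3227
k=7  a_k=1  p_k/q_k = 72812/4261
k=8  a_k=2  p_k/q_k = 200767/11749
k=9  a_k=11  p_k/q_k = 2281249/133500
→ (2281249, 133500).  Check: 2281249²=5204097000001, 292·133500²=5204097000000, difference 1.
n=2: (2281249,133500)∘(2281249,133500) = (2281249·2281249+292·133500·133500, 2281249·133500+133500·2281249) = (10408194000001,609093483000)
n=3: (10408194000001,609093483000)∘(2281249,133500) = (2281249·10408194000001+292·133500·609093483000, 2281249·609093483000+133500·10408194000001) = (47487364308614281249,2778987798000400500)
n=4: (47487364308614281249,2778987798000400500)∘(2281249,133500) = (2281249·47487364308614281249+292·133500·2778987798000400500, 2281249·2778987798000400500+133500·47487364308614281249) = (216661004683313632776000001,12679126270400622186966000)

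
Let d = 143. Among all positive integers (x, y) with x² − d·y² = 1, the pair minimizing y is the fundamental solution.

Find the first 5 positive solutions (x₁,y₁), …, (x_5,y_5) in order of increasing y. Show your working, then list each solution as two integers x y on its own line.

12 1
287 24
6876 575
164737 13776
3946812 330049

d=143: √d = [11; 1,22] (ℓ=2, even), read p_1/q_1
a_0=11:  p_0=11·1+0=11,  q_0=11·0+1=1
a_1=1:  p_1=1·11+1=12,  q_1=1·1+0=1
→ (12, 1).  Check: 12²=144, 143·1²=143, difference 1.
(12+1√143)^2 = 287 + 24√143
(12+1√143)^3 = 6876 + 575√143
(12+1√143)^4 = 164737 + 13776√143
(12+1√143)^5 = 3946812 + 330049√143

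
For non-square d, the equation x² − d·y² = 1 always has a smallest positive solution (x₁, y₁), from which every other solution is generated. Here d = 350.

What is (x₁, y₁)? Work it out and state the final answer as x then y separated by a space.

449 24

[18; 1,2,2,2,1,36] for √350; ℓ=6 ⇒ convergent index 5
step 0: (18, 1)  from 18·(1,0) + (0,1)
step 1: (19, 1)  from 1·(18,1) + (1,0)
…
step 4: (318, 17)  from 2·(131,7) + (56,3)
step 5: (449, 24)  from 1·(318,17) + (131,7)
→ (449, 24).  Check: 449²=201601, 350·24²=201600, difference 1.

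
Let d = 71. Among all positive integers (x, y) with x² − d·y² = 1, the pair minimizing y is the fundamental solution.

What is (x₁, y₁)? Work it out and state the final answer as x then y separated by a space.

3480 413

d=71: √d = [8; 2,2,1,7,1,2,2,16] (ℓ=8, even), read p_7/q_7
a_0=8:  p_0=8·1+0=8,  q_0=8·0+1=1
…
a_3=1:  p_3=1·42+17=59,  q_3=1·5+2=7
…
a_6=2:  p_6=2·514+455=1483,  q_6=2·61+54=176
a_7=2:  p_7=2·1483+514=3480,  q_7=2·176+61=413
→ (3480, 413).  Check: 3480²=12110400, 71·413²=12110399, difference 1.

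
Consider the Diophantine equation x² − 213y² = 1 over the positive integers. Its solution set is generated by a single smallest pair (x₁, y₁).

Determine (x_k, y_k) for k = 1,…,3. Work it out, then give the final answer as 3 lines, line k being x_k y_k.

√213 = [14; 1,1,2,6,1,8,1,6,2,1,1,28, …], period ℓ=12 (even) → k=11
k=0  a_k=14  p_k/q_k = 14/1
…
k=3  a_k=2  p_k/q_k = 73/5
…
k=9  a_k=2  p_k/q_k = 78825/5401
k=10  a_k=1  p_k/q_k = 115574/7919
k=11  a_k=1  p_k/q_k = 194399/13320
(x₁, y₁) = (194399, 13320);  194399² − 213·13320² = 1 ✓
k=2:  x_2 = 194399·194399+213·13320·13320 = 75581942401,  y_2 = 194399·13320+13320·194399 = 5178789360
k=3:  x_3 = 194399·75581942401+213·13320·5178789360 = 29386108041429599,  y_3 = 194399·5178789360+13320·75581942401 = 2013502945575960

194399 13320
75581942401 5178789360
29386108041429599 2013502945575960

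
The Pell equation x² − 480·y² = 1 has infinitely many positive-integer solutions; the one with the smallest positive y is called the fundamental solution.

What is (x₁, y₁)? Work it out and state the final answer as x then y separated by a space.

241 11

[21; 1,9,1,42] for √480; ℓ=4 ⇒ convergent index 3
i=0: a=21 ⇒ p=21, q=1
i=1: a=1 ⇒ p=22, q=1
i=2: a=9 ⇒ p=219, q=10
i=3: a=1 ⇒ p=241, q=11
→ (241, 11).  Check: 241²=58081, 480·11²=58080, difference 1.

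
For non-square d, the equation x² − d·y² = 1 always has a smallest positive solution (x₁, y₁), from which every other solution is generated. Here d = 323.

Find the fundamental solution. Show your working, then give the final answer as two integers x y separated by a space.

18 1

[17; 1,34] for √323; ℓ=2 ⇒ convergent index 1
step 0: (17, 1)  from 17·(1,0) + (0,1)
step 1: (18, 1)  from 1·(17,1) + (1,0)
(x₁, y₁) = (18, 1);  18² − 323·1² = 1 ✓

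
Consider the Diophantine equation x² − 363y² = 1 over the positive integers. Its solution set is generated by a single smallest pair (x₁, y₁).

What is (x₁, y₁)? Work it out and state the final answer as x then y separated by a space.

d=363: √d = [19; 19,38] (ℓ=2, even), read p_1/q_1
a_0=19:  p_0=19·1+0=19,  q_0=19·0+1=1
a_1=19:  p_1=19·19+1=362,  q_1=19·1+0=19
(x₁, y₁) = (362, 19);  362² − 363·19² = 1 ✓

362 19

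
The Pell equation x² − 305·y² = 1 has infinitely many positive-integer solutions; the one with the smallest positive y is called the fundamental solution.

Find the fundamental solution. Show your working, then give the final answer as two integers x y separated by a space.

√305 = [17; 2,6,2,34, …], period ℓ=4 (even) → k=3
i=0: a=17 ⇒ p=17, q=1
i=1: a=2 ⇒ p=35, q=2
i=2: a=6 ⇒ p=227, q=13
i=3: a=2 ⇒ p=489, q=28
→ (489, 28).  Check: 489²=239121, 305·28²=239120, difference 1.

489 28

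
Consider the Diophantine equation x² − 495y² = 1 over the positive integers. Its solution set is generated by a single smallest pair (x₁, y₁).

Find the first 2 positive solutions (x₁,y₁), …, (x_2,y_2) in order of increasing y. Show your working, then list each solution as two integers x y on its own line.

√495 → a₀=22, period (4,44); ℓ=2 even so k=1
step 0: (22, 1)  from 22·(1,0) + (0,1)
step 1: (89, 4)  from 4·(22,1) + (1,0)
(x₁, y₁) = (89, 4);  89² − 495·4² = 1 ✓
(89+4√495)^2 = 15841 + 712√495

89 4
15841 712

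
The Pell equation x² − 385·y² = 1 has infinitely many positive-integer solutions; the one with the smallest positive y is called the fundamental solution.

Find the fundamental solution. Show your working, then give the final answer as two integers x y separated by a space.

95831 4884

[19; 1,1,1,1,1,…,1,1,38] for √385; ℓ=16 ⇒ convergent index 15
k=0  a_k=19  p_k/q_k = 19/1
…
k=4  a_k=1  p_k/q_k = 98/5
k=5  a_k=1  p_k/q_k = 157/8
…
k=7  a_k=1  p_k/q_k = 726/37
…
k=10  a_k=3  p_k/q_k = 10262/523
k=11  a_k=1  p_k/q_k = 13009/663
k=12  a_k=1  p_k/q_k = 23271/1186
…
k=14  a_k=1  p_k/q_k = 59551/3035
k=15  a_k=1  p_k/q_k = 95831/4884
fundamental: x₁=95831, y₁=4884  (since 9183580561 − 385·23853456 = 1)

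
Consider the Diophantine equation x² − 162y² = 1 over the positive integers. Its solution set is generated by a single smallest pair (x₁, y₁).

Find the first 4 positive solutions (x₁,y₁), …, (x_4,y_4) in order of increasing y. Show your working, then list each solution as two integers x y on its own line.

d=162: √d = [12; 1,2,1,2,12,2,1,2,1,24] (ℓ=10, even), read p_9/q_9
k=0  a_k=12  p_k/q_k = 12/1
…
k=3  a_k=1  p_k/q_k = 51/4
…
k=7  a_k=1  p_k/q_k = 5333/419
k=8  a_k=2  p_k/q_k = 14268/1121
k=9  a_k=1  p_k/q_k = 19601/1540
(x₁, y₁) = (19601, 1540);  19601² − 162·1540² = 1 ✓
(19601+1540√162)^2 = 768398401 + 60371080√162
(19601+1540√162)^3 = 30122754096401 + 2366667076620√162
(19601+1540√162)^4 = 1180872205318713601 + 92778082677286160√162

19601 1540
768398401 60371080
30122754096401 2366667076620
1180872205318713601 92778082677286160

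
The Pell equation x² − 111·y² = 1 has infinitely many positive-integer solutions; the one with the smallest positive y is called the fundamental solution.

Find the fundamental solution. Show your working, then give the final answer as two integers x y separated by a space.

√111 = [10; 1,1,6,1,1,20, …], period ℓ=6 (even) → k=5
k=0  a_k=10  p_k/q_k = 10/1
k=1  a_k=1  p_k/q_k = 11/1
…
k=4  a_k=1  p_k/q_k = 158/15
k=5  a_k=1  p_k/q_k = 295/28
→ (295, 28).  Check: 295²=87025, 111·28²=87024, difference 1.

295 28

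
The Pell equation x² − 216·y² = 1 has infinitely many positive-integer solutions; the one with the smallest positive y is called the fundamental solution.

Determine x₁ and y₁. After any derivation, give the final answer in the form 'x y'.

[14; 1,2,3,2,1,28] for √216; ℓ=6 ⇒ convergent index 5
a_0=14:  p_0=14·1+0=14,  q_0=14·0+1=1
a_1=1:  p_1=1·14+1=15,  q_1=1·1+0=1
…
a_4=2:  p_4=2·147+44=338,  q_4=2·10+3=23
a_5=1:  p_5=1·338+147=485,  q_5=1·23+10=33
(x₁, y₁) = (485, 33);  485² − 216·33² = 1 ✓

485 33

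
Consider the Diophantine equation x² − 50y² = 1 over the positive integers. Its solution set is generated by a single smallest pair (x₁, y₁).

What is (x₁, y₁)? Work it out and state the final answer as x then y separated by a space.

d=50: √d = [7; 14] (ℓ=1, odd), read p_1/q_1
k=0  a_k=7  p_k/q_k = 7/1
k=1  a_k=14  p_k/q_k = 99/14
fundamental: x₁=99, y₁=14  (since 9801 − 50·196 = 1)

99 14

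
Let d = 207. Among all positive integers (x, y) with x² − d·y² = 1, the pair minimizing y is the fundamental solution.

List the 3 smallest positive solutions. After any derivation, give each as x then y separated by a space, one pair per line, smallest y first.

1151 80
2649601 184160
6099380351 423936240

[14; 2,1,1,2,1,1,2,28] for √207; ℓ=8 ⇒ convergent index 7
i=0: a=14 ⇒ p=14, q=1
…
i=2: a=1 ⇒ p=43, q=3
i=3: a=1 ⇒ p=72, q=5
i=4: a=2 ⇒ p=187, q=13
i=5: a=1 ⇒ p=259, q=18
i=6: a=1 ⇒ p=446, q=31
i=7: a=2 ⇒ p=1151, q=80
→ (1151, 80).  Check: 1151²=1324801, 207·80²=1324800, difference 1.
k=2:  x_2 = 1151·1151+207·80·80 = 2649601,  y_2 = 1151·80+80·1151 = 184160
k=3:  x_3 = 1151·2649601+207·80·184160 = 6099380351,  y_3 = 1151·184160+80·2649601 = 423936240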